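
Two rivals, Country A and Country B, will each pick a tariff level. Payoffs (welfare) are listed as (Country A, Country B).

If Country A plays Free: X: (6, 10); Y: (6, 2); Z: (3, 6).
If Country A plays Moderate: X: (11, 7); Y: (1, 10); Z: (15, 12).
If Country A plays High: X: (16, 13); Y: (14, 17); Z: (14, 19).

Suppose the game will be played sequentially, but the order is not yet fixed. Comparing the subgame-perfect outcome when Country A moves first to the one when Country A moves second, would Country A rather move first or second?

first

If Country A leads: Country B's best replies are Free→X, Moderate→Z, High→Z; Country A's induced payoffs 6, 15, 14; outcome (Moderate, Z), payoffs (15, 12).
If Country B leads: Country A's best replies are X→High, Y→High, Z→Moderate; Country B's induced payoffs 13, 17, 12; outcome (High, Y), payoffs (14, 17).
Country A gets 15 moving first and 14 moving second, so Country A prefers to move first.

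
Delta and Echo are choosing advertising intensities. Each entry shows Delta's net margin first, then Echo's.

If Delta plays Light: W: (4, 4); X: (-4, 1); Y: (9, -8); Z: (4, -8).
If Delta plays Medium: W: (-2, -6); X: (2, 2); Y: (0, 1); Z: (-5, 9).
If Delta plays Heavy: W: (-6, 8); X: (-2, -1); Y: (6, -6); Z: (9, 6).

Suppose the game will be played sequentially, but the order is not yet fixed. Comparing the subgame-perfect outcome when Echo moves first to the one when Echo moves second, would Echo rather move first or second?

If Delta leads: Echo's best replies are Light→W, Medium→Z, Heavy→W; Delta's induced payoffs 4, -5, -6; outcome (Light, W), payoffs (4, 4).
If Echo leads: Delta's best replies are W→Light, X→Medium, Y→Light, Z→Heavy; Echo's induced payoffs 4, 2, -8, 6; outcome (Heavy, Z), payoffs (9, 6).
Echo gets 6 moving first and 4 moving second, so Echo prefers to move first.

first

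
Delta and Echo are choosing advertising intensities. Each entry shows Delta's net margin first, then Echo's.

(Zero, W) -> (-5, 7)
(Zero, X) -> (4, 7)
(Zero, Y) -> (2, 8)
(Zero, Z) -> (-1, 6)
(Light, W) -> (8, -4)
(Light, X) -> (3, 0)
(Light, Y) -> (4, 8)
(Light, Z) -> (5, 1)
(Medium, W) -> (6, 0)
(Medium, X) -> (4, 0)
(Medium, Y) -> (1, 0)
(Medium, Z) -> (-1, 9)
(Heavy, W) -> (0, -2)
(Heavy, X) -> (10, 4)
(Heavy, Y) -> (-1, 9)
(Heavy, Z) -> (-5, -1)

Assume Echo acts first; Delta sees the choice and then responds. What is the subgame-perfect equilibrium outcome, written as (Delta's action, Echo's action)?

(Light, Y)

Work backward from Delta's decision.
- W: BR = Light, leader payoff -4.
- X: BR = Heavy, leader payoff 4.
- Y: BR = Light, leader payoff 8.
- Z: BR = Light, leader payoff 1.
Echo's induced payoffs are -4, 4, 8, 1, so Echo commits to Y. Subgame-perfect outcome: (Light, Y) with payoffs (4, 8).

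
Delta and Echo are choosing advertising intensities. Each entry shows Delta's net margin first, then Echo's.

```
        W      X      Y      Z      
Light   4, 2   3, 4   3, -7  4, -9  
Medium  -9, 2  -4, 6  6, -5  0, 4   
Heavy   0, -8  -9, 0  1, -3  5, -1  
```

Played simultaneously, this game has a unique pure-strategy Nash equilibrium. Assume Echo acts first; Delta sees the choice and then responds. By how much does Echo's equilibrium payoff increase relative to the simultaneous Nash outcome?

0

Backward induction with Echo moving first.
- W: Delta compares 4, -9, 0 and picks Light; Echo would get 2.
- X: Delta compares 3, -4, -9 and picks Light; Echo would get 4.
- Y: Delta compares 3, 6, 1 and picks Medium; Echo would get -5.
- Z: Delta compares 4, 0, 5 and picks Heavy; Echo would get -1.
Among 2, 4, -5, -1, the best is 4 at X. Subgame-perfect outcome: (Light, X) with payoffs (3, 4).
Now find the simultaneous Nash equilibrium.
Delta's best replies: W→Light; X→Light; Y→Medium; Z→Heavy.
Echo's best replies: Light→X; Medium→X; Heavy→X.
Only (Light, X) has each player best-responding; Nash payoffs (3, 4).
Echo's commitment gain: 4 − 4 = 0.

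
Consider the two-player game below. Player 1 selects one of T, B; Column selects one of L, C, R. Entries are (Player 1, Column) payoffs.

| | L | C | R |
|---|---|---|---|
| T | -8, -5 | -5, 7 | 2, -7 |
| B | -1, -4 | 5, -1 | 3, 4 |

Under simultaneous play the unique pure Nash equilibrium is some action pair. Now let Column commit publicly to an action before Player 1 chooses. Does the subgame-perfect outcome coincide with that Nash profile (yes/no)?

Solve by backward induction (Column leads).
- L: Player 1 compares -8, -1 and picks B; Column would get -4.
- C: Player 1 compares -5, 5 and picks B; Column would get -1.
- R: Player 1 compares 2, 3 and picks B; Column would get 4.
Column's induced payoffs are -4, -1, 4, so Column commits to R. Subgame-perfect outcome: (B, R) with payoffs (3, 4).
Under simultaneous play:
Player 1's best replies: L→B; C→B; R→B.
Column's best replies: T→C; B→R.
Only (B, R) has each player best-responding; Nash payoffs (3, 4).
Sequential outcome (B, R) coincides with the Nash profile (B, R).

yes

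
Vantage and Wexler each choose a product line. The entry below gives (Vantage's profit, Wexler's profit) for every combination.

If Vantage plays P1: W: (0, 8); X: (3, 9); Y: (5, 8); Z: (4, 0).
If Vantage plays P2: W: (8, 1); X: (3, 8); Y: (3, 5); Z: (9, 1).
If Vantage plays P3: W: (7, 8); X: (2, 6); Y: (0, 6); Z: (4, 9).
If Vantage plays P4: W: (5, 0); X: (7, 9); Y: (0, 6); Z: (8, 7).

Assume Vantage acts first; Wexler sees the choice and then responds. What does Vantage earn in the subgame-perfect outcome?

Solve by backward induction (Vantage leads).
- P1: Wexler compares 8, 9, 8, 0 and picks X; Vantage would get 3.
- P2: Wexler compares 1, 8, 5, 1 and picks X; Vantage would get 3.
- P3: Wexler compares 8, 6, 6, 9 and picks Z; Vantage would get 4.
- P4: Wexler compares 0, 9, 6, 7 and picks X; Vantage would get 7.
Among 3, 3, 4, 7, the best is 7 at P4. Subgame-perfect outcome: (P4, X) with payoffs (7, 9).

7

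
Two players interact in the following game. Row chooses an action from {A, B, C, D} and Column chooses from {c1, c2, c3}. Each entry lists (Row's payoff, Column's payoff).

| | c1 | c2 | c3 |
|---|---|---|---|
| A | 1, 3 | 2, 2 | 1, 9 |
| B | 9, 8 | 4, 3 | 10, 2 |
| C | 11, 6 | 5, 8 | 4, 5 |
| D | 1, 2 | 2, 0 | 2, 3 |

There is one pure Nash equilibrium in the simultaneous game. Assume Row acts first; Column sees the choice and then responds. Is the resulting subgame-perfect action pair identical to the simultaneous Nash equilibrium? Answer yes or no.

Backward induction with Row moving first.
- A: BR = c3, leader payoff 1.
- B: BR = c1, leader payoff 9.
- C: BR = c2, leader payoff 5.
- D: BR = c3, leader payoff 2.
Among 1, 9, 5, 2, the best is 9 at B. Subgame-perfect outcome: (B, c1) with payoffs (9, 8).
Now find the simultaneous Nash equilibrium.
Row's best replies: c1→C; c2→C; c3→B.
Column's best replies: A→c3; B→c1; C→c2; D→c3.
The unique mutual best reply is (C, c2), giving (5, 8).
Sequential outcome (B, c1) differs from the Nash profile (C, c2).

no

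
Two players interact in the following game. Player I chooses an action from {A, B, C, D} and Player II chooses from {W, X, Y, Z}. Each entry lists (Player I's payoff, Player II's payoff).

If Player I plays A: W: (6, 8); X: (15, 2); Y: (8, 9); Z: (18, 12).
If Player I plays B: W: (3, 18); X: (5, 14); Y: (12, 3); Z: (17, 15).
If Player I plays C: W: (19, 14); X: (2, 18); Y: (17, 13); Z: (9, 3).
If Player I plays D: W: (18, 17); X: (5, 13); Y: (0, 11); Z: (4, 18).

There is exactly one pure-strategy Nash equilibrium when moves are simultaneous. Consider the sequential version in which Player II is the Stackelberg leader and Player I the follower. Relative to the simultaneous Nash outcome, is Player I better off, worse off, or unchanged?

better off

Solve by backward induction (Player II leads).
- W: BR = C, leader payoff 14.
- X: BR = A, leader payoff 2.
- Y: BR = C, leader payoff 13.
- Z: BR = A, leader payoff 12.
Among 14, 2, 13, 12, the best is 14 at W. Subgame-perfect outcome: (C, W) with payoffs (19, 14).
Now find the simultaneous Nash equilibrium.
Player I's best replies: W→C; X→A; Y→C; Z→A.
Player II's best replies: A→Z; B→W; C→X; D→Z.
The unique mutual best reply is (A, Z), giving (18, 12).
Player I earns 19 sequentially versus 18 at the Nash outcome: better off.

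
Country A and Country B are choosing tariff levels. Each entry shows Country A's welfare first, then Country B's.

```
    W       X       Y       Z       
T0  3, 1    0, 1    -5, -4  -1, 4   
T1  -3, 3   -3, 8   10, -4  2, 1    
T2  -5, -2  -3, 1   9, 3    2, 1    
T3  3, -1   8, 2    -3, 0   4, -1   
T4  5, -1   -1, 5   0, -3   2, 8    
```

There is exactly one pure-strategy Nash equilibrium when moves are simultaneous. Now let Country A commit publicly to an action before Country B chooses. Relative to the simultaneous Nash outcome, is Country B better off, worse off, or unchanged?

Work backward from Country B's decision.
- T0: BR = Z, leader payoff -1.
- T1: BR = X, leader payoff -3.
- T2: BR = Y, leader payoff 9.
- T3: BR = X, leader payoff 8.
- T4: BR = Z, leader payoff 2.
Country A's induced payoffs are -1, -3, 9, 8, 2, so Country A commits to T2. Subgame-perfect outcome: (T2, Y) with payoffs (9, 3).
Now find the simultaneous Nash equilibrium.
Country A's best replies: W→T4; X→T3; Y→T1; Z→T3.
Country B's best replies: T0→Z; T1→X; T2→Y; T3→X; T4→Z.
Only (T3, X) has each player best-responding; Nash payoffs (8, 2).
Country B earns 3 sequentially versus 2 at the Nash outcome: better off.

better off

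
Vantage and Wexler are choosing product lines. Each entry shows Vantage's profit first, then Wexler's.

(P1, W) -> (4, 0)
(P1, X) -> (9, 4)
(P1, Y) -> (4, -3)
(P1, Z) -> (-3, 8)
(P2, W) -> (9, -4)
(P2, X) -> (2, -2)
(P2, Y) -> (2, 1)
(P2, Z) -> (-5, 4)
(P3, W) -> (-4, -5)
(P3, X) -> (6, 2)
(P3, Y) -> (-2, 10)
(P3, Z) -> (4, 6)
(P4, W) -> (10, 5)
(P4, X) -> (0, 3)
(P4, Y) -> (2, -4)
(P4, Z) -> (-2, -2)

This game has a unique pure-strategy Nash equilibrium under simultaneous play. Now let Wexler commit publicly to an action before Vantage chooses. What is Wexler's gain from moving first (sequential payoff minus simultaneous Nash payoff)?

1

Solve by backward induction (Wexler leads).
- W: BR = P4, leader payoff 5.
- X: BR = P1, leader payoff 4.
- Y: BR = P1, leader payoff -3.
- Z: BR = P3, leader payoff 6.
Maximizing over 5, 4, -3, 6, Wexler chooses Z. Subgame-perfect outcome: (P3, Z) with payoffs (4, 6).
Under simultaneous play:
Vantage's best replies: W→P4; X→P1; Y→P1; Z→P3.
Wexler's best replies: P1→Z; P2→Z; P3→Y; P4→W.
The unique mutual best reply is (P4, W), giving (10, 5).
Wexler's commitment gain: 6 − 5 = 1.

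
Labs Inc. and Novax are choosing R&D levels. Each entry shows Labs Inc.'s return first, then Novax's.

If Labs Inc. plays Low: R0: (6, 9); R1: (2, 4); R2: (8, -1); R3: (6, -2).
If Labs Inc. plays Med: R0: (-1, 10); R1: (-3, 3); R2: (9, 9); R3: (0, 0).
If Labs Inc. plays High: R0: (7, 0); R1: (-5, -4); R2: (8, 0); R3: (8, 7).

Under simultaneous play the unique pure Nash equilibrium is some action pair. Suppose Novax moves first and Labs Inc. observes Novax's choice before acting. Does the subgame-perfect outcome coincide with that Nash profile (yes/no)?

Labs Inc. best-responds to each possible Novax move:
- R0: Labs Inc. compares 6, -1, 7 and picks High; Novax would get 0.
- R1: Labs Inc. compares 2, -3, -5 and picks Low; Novax would get 4.
- R2: Labs Inc. compares 8, 9, 8 and picks Med; Novax would get 9.
- R3: Labs Inc. compares 6, 0, 8 and picks High; Novax would get 7.
Maximizing over 0, 4, 9, 7, Novax chooses R2. Subgame-perfect outcome: (Med, R2) with payoffs (9, 9).
For the simultaneous game, intersect best replies.
Labs Inc.'s best replies: R0→High; R1→Low; R2→Med; R3→High.
Novax's best replies: Low→R0; Med→R0; High→R3.
The unique mutual best reply is (High, R3), giving (8, 7).
Sequential outcome (Med, R2) differs from the Nash profile (High, R3).

no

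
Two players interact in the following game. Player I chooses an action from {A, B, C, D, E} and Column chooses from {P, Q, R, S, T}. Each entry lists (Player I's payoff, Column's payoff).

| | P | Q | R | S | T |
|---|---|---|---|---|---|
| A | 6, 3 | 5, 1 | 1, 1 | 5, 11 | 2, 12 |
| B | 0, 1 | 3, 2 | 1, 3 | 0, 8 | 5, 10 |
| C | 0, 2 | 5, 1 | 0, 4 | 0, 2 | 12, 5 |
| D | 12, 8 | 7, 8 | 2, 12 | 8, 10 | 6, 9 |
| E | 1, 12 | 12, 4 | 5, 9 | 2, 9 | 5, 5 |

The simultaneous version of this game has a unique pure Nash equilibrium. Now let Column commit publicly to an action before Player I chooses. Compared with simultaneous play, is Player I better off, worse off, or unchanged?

Solve by backward induction (Column leads).
- P: Player I compares 6, 0, 0, 12, 1 and picks D; Column would get 8.
- Q: Player I compares 5, 3, 5, 7, 12 and picks E; Column would get 4.
- R: Player I compares 1, 1, 0, 2, 5 and picks E; Column would get 9.
- S: Player I compares 5, 0, 0, 8, 2 and picks D; Column would get 10.
- T: Player I compares 2, 5, 12, 6, 5 and picks C; Column would get 5.
Among 8, 4, 9, 10, 5, the best is 10 at S. Subgame-perfect outcome: (D, S) with payoffs (8, 10).
Now find the simultaneous Nash equilibrium.
Player I's best replies: P→D; Q→E; R→E; S→D; T→C.
Column's best replies: A→T; B→T; C→T; D→R; E→P.
Only (C, T) has each player best-responding; Nash payoffs (12, 5).
Player I earns 8 sequentially versus 12 at the Nash outcome: worse off.

worse off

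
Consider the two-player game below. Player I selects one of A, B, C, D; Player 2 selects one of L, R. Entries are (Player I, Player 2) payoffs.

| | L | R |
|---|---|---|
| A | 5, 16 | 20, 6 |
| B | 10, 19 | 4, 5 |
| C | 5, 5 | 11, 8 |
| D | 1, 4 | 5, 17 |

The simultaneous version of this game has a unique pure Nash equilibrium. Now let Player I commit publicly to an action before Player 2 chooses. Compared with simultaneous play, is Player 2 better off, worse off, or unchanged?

Solve by backward induction (Player I leads).
- A → Player 2 plays L (best of 16, 6); Player I gets 5.
- B → Player 2 plays L (best of 19, 5); Player I gets 10.
- C → Player 2 plays R (best of 5, 8); Player I gets 11.
- D → Player 2 plays R (best of 4, 17); Player I gets 5.
Player I's induced payoffs are 5, 10, 11, 5, so Player I commits to C. Subgame-perfect outcome: (C, R) with payoffs (11, 8).
Now find the simultaneous Nash equilibrium.
Player I's best replies: L→B; R→A.
Player 2's best replies: A→L; B→L; C→R; D→R.
Only (B, L) has each player best-responding; Nash payoffs (10, 19).
Player 2 earns 8 sequentially versus 19 at the Nash outcome: worse off.

worse off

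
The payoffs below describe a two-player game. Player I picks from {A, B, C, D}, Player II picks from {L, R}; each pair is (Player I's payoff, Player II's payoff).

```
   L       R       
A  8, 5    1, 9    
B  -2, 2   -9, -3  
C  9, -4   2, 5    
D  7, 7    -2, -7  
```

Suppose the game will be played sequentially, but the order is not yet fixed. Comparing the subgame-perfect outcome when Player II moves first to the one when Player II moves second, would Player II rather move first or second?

If Player I leads: Player II's best replies are A→R, B→L, C→R, D→L; Player I's induced payoffs 1, -2, 2, 7; outcome (D, L), payoffs (7, 7).
If Player II leads: Player I's best replies are L→C, R→C; Player II's induced payoffs -4, 5; outcome (C, R), payoffs (2, 5).
Player II gets 5 moving first and 7 moving second, so Player II prefers to move second.

second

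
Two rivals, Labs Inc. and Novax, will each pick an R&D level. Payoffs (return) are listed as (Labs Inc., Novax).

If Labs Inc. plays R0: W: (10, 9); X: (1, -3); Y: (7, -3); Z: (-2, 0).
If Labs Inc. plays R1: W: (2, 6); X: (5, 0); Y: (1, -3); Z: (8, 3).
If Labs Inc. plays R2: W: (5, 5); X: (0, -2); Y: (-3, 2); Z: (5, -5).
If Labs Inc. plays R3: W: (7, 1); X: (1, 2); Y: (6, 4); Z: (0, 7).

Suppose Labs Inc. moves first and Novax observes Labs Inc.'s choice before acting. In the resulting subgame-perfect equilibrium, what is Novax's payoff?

Novax best-responds to each possible Labs Inc. move:
- R0: Novax compares 9, -3, -3, 0 and picks W; Labs Inc. would get 10.
- R1: Novax compares 6, 0, -3, 3 and picks W; Labs Inc. would get 2.
- R2: Novax compares 5, -2, 2, -5 and picks W; Labs Inc. would get 5.
- R3: Novax compares 1, 2, 4, 7 and picks Z; Labs Inc. would get 0.
Maximizing over 10, 2, 5, 0, Labs Inc. chooses R0. Subgame-perfect outcome: (R0, W) with payoffs (10, 9).

9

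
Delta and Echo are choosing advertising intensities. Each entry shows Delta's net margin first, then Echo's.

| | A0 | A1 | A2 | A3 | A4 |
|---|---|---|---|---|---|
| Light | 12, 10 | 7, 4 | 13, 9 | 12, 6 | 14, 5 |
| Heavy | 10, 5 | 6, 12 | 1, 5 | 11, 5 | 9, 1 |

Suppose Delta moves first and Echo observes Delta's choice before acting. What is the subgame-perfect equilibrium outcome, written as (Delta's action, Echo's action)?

Backward induction with Delta moving first.
- Light → Echo plays A0 (best of 10, 4, 9, 6, 5); Delta gets 12.
- Heavy → Echo plays A1 (best of 5, 12, 5, 5, 1); Delta gets 6.
Among 12, 6, the best is 12 at Light. Subgame-perfect outcome: (Light, A0) with payoffs (12, 10).

(Light, A0)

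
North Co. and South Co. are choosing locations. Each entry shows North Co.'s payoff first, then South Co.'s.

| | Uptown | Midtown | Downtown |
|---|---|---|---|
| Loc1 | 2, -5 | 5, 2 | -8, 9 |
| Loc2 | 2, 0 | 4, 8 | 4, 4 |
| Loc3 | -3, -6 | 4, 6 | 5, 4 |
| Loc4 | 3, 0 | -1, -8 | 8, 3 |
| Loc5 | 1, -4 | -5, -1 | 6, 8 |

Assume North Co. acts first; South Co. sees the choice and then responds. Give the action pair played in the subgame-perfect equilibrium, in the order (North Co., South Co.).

(Loc4, Downtown)

South Co. best-responds to each possible North Co. move:
- Loc1: South Co. compares -5, 2, 9 and picks Downtown; North Co. would get -8.
- Loc2: South Co. compares 0, 8, 4 and picks Midtown; North Co. would get 4.
- Loc3: South Co. compares -6, 6, 4 and picks Midtown; North Co. would get 4.
- Loc4: South Co. compares 0, -8, 3 and picks Downtown; North Co. would get 8.
- Loc5: South Co. compares -4, -1, 8 and picks Downtown; North Co. would get 6.
Among -8, 4, 4, 8, 6, the best is 8 at Loc4. Subgame-perfect outcome: (Loc4, Downtown) with payoffs (8, 3).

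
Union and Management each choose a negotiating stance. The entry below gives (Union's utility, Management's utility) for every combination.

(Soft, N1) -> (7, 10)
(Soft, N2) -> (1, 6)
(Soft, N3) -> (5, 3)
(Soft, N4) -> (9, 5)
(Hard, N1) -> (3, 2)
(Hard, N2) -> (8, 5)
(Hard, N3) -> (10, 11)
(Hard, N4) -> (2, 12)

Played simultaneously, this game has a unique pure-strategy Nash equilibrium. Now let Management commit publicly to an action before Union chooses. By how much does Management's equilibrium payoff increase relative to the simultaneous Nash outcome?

1

Union best-responds to each possible Management move:
- N1: BR = Soft, leader payoff 10.
- N2: BR = Hard, leader payoff 5.
- N3: BR = Hard, leader payoff 11.
- N4: BR = Soft, leader payoff 5.
Maximizing over 10, 5, 11, 5, Management chooses N3. Subgame-perfect outcome: (Hard, N3) with payoffs (10, 11).
Now find the simultaneous Nash equilibrium.
Union's best replies: N1→Soft; N2→Hard; N3→Hard; N4→Soft.
Management's best replies: Soft→N1; Hard→N4.
The unique mutual best reply is (Soft, N1), giving (7, 10).
Management's commitment gain: 11 − 10 = 1.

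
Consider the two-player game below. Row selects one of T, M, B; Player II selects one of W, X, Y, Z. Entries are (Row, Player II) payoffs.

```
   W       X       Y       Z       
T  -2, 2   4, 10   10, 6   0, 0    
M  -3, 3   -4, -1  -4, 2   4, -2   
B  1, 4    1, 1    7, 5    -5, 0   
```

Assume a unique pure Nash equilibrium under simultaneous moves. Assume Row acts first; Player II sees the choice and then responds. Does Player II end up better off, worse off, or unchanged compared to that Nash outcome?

worse off

Solve by backward induction (Row leads).
- T: BR = X, leader payoff 4.
- M: BR = W, leader payoff -3.
- B: BR = Y, leader payoff 7.
Row's induced payoffs are 4, -3, 7, so Row commits to B. Subgame-perfect outcome: (B, Y) with payoffs (7, 5).
Now find the simultaneous Nash equilibrium.
Row's best replies: W→B; X→T; Y→T; Z→M.
Player II's best replies: T→X; M→W; B→Y.
The unique mutual best reply is (T, X), giving (4, 10).
Player II earns 5 sequentially versus 10 at the Nash outcome: worse off.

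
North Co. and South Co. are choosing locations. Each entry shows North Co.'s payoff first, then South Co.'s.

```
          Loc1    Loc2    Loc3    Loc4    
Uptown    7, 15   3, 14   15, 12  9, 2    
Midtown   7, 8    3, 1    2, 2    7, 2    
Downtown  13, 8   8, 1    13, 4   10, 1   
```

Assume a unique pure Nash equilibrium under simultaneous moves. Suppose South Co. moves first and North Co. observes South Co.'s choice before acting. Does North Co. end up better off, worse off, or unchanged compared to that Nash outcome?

North Co. best-responds to each possible South Co. move:
- Loc1 → North Co. plays Downtown (best of 7, 7, 13); South Co. gets 8.
- Loc2 → North Co. plays Downtown (best of 3, 3, 8); South Co. gets 1.
- Loc3 → North Co. plays Uptown (best of 15, 2, 13); South Co. gets 12.
- Loc4 → North Co. plays Downtown (best of 9, 7, 10); South Co. gets 1.
Among 8, 1, 12, 1, the best is 12 at Loc3. Subgame-perfect outcome: (Uptown, Loc3) with payoffs (15, 12).
Under simultaneous play:
North Co.'s best replies: Loc1→Downtown; Loc2→Downtown; Loc3→Uptown; Loc4→Downtown.
South Co.'s best replies: Uptown→Loc1; Midtown→Loc1; Downtown→Loc1.
The unique mutual best reply is (Downtown, Loc1), giving (13, 8).
North Co. earns 15 sequentially versus 13 at the Nash outcome: better off.

better off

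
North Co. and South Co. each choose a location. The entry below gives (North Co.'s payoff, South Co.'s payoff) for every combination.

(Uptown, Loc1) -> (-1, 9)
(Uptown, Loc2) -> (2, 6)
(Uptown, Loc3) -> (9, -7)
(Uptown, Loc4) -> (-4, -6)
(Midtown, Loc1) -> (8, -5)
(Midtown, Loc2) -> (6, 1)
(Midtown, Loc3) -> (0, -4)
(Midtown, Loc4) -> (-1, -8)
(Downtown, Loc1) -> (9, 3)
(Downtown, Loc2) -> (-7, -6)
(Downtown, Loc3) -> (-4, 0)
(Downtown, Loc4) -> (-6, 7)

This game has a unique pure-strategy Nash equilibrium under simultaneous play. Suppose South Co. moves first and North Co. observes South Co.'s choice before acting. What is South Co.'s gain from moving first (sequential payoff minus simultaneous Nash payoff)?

2

Solve by backward induction (South Co. leads).
- Loc1: BR = Downtown, leader payoff 3.
- Loc2: BR = Midtown, leader payoff 1.
- Loc3: BR = Uptown, leader payoff -7.
- Loc4: BR = Midtown, leader payoff -8.
Among 3, 1, -7, -8, the best is 3 at Loc1. Subgame-perfect outcome: (Downtown, Loc1) with payoffs (9, 3).
For the simultaneous game, intersect best replies.
North Co.'s best replies: Loc1→Downtown; Loc2→Midtown; Loc3→Uptown; Loc4→Midtown.
South Co.'s best replies: Uptown→Loc1; Midtown→Loc2; Downtown→Loc4.
Only (Midtown, Loc2) has each player best-responding; Nash payoffs (6, 1).
South Co.'s commitment gain: 3 − 1 = 2.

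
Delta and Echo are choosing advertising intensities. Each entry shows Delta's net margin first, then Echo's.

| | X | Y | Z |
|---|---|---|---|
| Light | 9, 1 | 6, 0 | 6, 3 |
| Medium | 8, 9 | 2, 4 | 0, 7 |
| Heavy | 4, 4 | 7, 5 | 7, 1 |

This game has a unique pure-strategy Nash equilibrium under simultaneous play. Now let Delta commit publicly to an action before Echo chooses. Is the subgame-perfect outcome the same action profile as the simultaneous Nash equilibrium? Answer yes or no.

no

Backward induction with Delta moving first.
- Light: BR = Z, leader payoff 6.
- Medium: BR = X, leader payoff 8.
- Heavy: BR = Y, leader payoff 7.
Maximizing over 6, 8, 7, Delta chooses Medium. Subgame-perfect outcome: (Medium, X) with payoffs (8, 9).
Under simultaneous play:
Delta's best replies: X→Light; Y→Heavy; Z→Heavy.
Echo's best replies: Light→Z; Medium→X; Heavy→Y.
The unique mutual best reply is (Heavy, Y), giving (7, 5).
Sequential outcome (Medium, X) differs from the Nash profile (Heavy, Y).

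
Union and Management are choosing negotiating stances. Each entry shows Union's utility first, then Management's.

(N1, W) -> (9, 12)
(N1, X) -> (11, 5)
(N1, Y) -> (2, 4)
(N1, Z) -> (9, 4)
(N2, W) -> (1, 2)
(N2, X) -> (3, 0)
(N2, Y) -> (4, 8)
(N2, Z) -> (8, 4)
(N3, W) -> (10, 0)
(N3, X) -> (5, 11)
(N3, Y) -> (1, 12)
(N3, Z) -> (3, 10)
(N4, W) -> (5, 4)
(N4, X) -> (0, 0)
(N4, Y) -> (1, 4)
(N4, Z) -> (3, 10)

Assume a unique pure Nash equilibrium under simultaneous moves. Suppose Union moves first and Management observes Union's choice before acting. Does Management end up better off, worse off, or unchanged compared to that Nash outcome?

better off

Management best-responds to each possible Union move:
- N1: Management compares 12, 5, 4, 4 and picks W; Union would get 9.
- N2: Management compares 2, 0, 8, 4 and picks Y; Union would get 4.
- N3: Management compares 0, 11, 12, 10 and picks Y; Union would get 1.
- N4: Management compares 4, 0, 4, 10 and picks Z; Union would get 3.
Maximizing over 9, 4, 1, 3, Union chooses N1. Subgame-perfect outcome: (N1, W) with payoffs (9, 12).
For the simultaneous game, intersect best replies.
Union's best replies: W→N3; X→N1; Y→N2; Z→N1.
Management's best replies: N1→W; N2→Y; N3→Y; N4→Z.
The unique mutual best reply is (N2, Y), giving (4, 8).
Management earns 12 sequentially versus 8 at the Nash outcome: better off.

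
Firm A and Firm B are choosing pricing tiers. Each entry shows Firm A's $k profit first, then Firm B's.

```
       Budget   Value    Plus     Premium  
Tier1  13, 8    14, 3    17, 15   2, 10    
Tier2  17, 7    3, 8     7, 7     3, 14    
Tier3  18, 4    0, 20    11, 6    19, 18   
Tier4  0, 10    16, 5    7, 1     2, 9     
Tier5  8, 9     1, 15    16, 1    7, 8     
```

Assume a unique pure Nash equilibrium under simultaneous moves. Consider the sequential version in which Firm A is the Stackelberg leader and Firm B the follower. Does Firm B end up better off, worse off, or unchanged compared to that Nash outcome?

Backward induction with Firm A moving first.
- Tier1: BR = Plus, leader payoff 17.
- Tier2: BR = Premium, leader payoff 3.
- Tier3: BR = Value, leader payoff 0.
- Tier4: BR = Budget, leader payoff 0.
- Tier5: BR = Value, leader payoff 1.
Maximizing over 17, 3, 0, 0, 1, Firm A chooses Tier1. Subgame-perfect outcome: (Tier1, Plus) with payoffs (17, 15).
For the simultaneous game, intersect best replies.
Firm A's best replies: Budget→Tier3; Value→Tier4; Plus→Tier1; Premium→Tier3.
Firm B's best replies: Tier1→Plus; Tier2→Premium; Tier3→Value; Tier4→Budget; Tier5→Value.
The unique mutual best reply is (Tier1, Plus), giving (17, 15).
Firm B earns 15 sequentially versus 15 at the Nash outcome: unchanged.

unchanged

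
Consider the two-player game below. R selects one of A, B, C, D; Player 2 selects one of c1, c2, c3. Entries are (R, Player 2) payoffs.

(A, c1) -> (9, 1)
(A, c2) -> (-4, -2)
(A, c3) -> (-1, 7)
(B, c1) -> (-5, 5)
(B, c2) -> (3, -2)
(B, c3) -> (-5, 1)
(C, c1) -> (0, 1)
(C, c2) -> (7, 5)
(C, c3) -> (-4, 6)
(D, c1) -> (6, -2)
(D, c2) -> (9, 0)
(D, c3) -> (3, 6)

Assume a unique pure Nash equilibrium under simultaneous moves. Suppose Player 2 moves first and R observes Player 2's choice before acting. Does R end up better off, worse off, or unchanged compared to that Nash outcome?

Solve by backward induction (Player 2 leads).
- c1: R compares 9, -5, 0, 6 and picks A; Player 2 would get 1.
- c2: R compares -4, 3, 7, 9 and picks D; Player 2 would get 0.
- c3: R compares -1, -5, -4, 3 and picks D; Player 2 would get 6.
Among 1, 0, 6, the best is 6 at c3. Subgame-perfect outcome: (D, c3) with payoffs (3, 6).
Under simultaneous play:
R's best replies: c1→A; c2→D; c3→D.
Player 2's best replies: A→c3; B→c1; C→c3; D→c3.
The unique mutual best reply is (D, c3), giving (3, 6).
R earns 3 sequentially versus 3 at the Nash outcome: unchanged.

unchanged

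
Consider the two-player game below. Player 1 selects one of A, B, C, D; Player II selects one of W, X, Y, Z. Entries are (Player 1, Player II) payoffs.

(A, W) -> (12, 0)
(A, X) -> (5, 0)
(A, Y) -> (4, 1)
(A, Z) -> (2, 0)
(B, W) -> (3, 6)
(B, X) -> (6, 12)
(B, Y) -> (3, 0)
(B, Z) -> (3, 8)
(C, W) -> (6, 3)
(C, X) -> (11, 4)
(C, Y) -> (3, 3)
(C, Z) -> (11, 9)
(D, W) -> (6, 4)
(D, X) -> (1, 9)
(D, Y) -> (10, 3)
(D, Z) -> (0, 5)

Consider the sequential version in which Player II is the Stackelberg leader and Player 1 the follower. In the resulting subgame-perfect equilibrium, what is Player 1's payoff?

11

Work backward from Player 1's decision.
- W: BR = A, leader payoff 0.
- X: BR = C, leader payoff 4.
- Y: BR = D, leader payoff 3.
- Z: BR = C, leader payoff 9.
Maximizing over 0, 4, 3, 9, Player II chooses Z. Subgame-perfect outcome: (C, Z) with payoffs (11, 9).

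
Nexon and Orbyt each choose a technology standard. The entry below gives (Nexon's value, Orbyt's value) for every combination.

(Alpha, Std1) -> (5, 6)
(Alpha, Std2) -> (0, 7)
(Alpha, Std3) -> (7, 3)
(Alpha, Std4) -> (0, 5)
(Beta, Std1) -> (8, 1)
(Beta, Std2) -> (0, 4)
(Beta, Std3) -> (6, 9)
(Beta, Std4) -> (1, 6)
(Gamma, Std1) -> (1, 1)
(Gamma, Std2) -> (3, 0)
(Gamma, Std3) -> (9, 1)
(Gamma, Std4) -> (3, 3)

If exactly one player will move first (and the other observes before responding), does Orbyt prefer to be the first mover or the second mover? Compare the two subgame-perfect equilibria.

If Nexon leads: Orbyt's best replies are Alpha→Std2, Beta→Std3, Gamma→Std4; Nexon's induced payoffs 0, 6, 3; outcome (Beta, Std3), payoffs (6, 9).
If Orbyt leads: Nexon's best replies are Std1→Beta, Std2→Gamma, Std3→Gamma, Std4→Gamma; Orbyt's induced payoffs 1, 0, 1, 3; outcome (Gamma, Std4), payoffs (3, 3).
Orbyt gets 3 moving first and 9 moving second, so Orbyt prefers to move second.

second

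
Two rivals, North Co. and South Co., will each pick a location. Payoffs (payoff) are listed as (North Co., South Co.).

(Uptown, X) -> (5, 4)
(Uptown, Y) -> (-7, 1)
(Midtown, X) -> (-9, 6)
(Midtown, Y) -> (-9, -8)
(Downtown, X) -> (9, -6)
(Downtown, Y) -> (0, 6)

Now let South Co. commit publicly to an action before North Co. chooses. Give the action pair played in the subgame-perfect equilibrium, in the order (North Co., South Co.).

(Downtown, Y)

Backward induction with South Co. moving first.
- X: BR = Downtown, leader payoff -6.
- Y: BR = Downtown, leader payoff 6.
South Co.'s induced payoffs are -6, 6, so South Co. commits to Y. Subgame-perfect outcome: (Downtown, Y) with payoffs (0, 6).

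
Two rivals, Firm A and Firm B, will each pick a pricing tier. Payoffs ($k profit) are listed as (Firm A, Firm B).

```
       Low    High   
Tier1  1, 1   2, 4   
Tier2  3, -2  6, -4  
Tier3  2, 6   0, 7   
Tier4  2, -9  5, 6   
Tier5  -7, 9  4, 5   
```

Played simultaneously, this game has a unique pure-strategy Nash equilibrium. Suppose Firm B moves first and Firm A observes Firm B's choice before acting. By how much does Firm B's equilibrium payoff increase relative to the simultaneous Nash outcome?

0

Firm A best-responds to each possible Firm B move:
- Low → Firm A plays Tier2 (best of 1, 3, 2, 2, -7); Firm B gets -2.
- High → Firm A plays Tier2 (best of 2, 6, 0, 5, 4); Firm B gets -4.
Firm B's induced payoffs are -2, -4, so Firm B commits to Low. Subgame-perfect outcome: (Tier2, Low) with payoffs (3, -2).
For the simultaneous game, intersect best replies.
Firm A's best replies: Low→Tier2; High→Tier2.
Firm B's best replies: Tier1→High; Tier2→Low; Tier3→High; Tier4→High; Tier5→Low.
The unique mutual best reply is (Tier2, Low), giving (3, -2).
Firm B's commitment gain: -2 − -2 = 0.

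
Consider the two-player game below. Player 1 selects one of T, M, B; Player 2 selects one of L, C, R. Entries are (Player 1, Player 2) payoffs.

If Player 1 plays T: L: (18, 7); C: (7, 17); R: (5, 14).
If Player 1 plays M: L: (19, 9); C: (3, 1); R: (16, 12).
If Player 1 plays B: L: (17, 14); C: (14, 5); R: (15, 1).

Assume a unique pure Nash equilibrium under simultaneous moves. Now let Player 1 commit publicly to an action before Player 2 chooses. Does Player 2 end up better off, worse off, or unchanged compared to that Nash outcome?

better off

Backward induction with Player 1 moving first.
- T → Player 2 plays C (best of 7, 17, 14); Player 1 gets 7.
- M → Player 2 plays R (best of 9, 1, 12); Player 1 gets 16.
- B → Player 2 plays L (best of 14, 5, 1); Player 1 gets 17.
Maximizing over 7, 16, 17, Player 1 chooses B. Subgame-perfect outcome: (B, L) with payoffs (17, 14).
For the simultaneous game, intersect best replies.
Player 1's best replies: L→M; C→B; R→M.
Player 2's best replies: T→C; M→R; B→L.
Only (M, R) has each player best-responding; Nash payoffs (16, 12).
Player 2 earns 14 sequentially versus 12 at the Nash outcome: better off.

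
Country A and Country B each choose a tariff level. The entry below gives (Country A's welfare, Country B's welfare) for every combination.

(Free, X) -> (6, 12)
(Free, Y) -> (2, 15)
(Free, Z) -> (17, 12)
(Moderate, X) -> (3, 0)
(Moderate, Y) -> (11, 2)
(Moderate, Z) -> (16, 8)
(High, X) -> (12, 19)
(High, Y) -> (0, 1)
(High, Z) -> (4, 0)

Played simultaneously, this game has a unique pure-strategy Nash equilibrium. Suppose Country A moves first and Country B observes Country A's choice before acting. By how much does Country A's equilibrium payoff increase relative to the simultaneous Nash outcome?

4

Backward induction with Country A moving first.
- Free: Country B compares 12, 15, 12 and picks Y; Country A would get 2.
- Moderate: Country B compares 0, 2, 8 and picks Z; Country A would get 16.
- High: Country B compares 19, 1, 0 and picks X; Country A would get 12.
Maximizing over 2, 16, 12, Country A chooses Moderate. Subgame-perfect outcome: (Moderate, Z) with payoffs (16, 8).
For the simultaneous game, intersect best replies.
Country A's best replies: X→High; Y→Moderate; Z→Free.
Country B's best replies: Free→Y; Moderate→Z; High→X.
The unique mutual best reply is (High, X), giving (12, 19).
Country A's commitment gain: 16 − 12 = 4.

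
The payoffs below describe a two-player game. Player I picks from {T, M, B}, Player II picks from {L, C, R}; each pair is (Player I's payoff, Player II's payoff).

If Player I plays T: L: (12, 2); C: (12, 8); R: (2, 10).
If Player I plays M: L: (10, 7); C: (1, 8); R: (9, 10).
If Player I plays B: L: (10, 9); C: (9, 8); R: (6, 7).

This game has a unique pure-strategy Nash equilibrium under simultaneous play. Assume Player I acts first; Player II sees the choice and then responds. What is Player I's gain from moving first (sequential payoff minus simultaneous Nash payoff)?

Player II best-responds to each possible Player I move:
- T: BR = R, leader payoff 2.
- M: BR = R, leader payoff 9.
- B: BR = L, leader payoff 10.
Among 2, 9, 10, the best is 10 at B. Subgame-perfect outcome: (B, L) with payoffs (10, 9).
For the simultaneous game, intersect best replies.
Player I's best replies: L→T; C→T; R→M.
Player II's best replies: T→R; M→R; B→L.
The unique mutual best reply is (M, R), giving (9, 10).
Player I's commitment gain: 10 − 9 = 1.

1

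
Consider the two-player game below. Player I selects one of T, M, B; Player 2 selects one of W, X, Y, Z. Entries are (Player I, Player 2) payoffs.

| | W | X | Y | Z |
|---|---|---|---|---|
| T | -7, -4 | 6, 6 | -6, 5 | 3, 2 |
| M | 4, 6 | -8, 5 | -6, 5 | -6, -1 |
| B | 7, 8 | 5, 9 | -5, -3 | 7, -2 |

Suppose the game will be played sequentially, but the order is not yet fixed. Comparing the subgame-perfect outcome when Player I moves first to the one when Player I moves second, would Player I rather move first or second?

second

If Player I leads: Player 2's best replies are T→X, M→W, B→X; Player I's induced payoffs 6, 4, 5; outcome (T, X), payoffs (6, 6).
If Player 2 leads: Player I's best replies are W→B, X→T, Y→B, Z→B; Player 2's induced payoffs 8, 6, -3, -2; outcome (B, W), payoffs (7, 8).
Player I gets 6 moving first and 7 moving second, so Player I prefers to move second.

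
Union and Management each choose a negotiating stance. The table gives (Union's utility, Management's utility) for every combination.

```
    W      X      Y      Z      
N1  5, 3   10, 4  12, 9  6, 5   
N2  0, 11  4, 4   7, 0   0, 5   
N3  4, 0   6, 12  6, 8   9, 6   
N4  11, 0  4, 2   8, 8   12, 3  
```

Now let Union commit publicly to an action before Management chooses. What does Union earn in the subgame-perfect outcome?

Work backward from Management's decision.
- N1: Management compares 3, 4, 9, 5 and picks Y; Union would get 12.
- N2: Management compares 11, 4, 0, 5 and picks W; Union would get 0.
- N3: Management compares 0, 12, 8, 6 and picks X; Union would get 6.
- N4: Management compares 0, 2, 8, 3 and picks Y; Union would get 8.
Maximizing over 12, 0, 6, 8, Union chooses N1. Subgame-perfect outcome: (N1, Y) with payoffs (12, 9).

12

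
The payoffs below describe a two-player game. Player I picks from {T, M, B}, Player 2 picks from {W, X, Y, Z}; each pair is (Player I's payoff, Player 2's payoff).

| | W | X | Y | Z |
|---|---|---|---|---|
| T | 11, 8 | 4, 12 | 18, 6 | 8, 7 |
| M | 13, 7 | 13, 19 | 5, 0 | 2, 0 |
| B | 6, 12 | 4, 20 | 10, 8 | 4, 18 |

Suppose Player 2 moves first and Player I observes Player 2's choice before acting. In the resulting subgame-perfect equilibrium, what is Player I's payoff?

13

Backward induction with Player 2 moving first.
- W: BR = M, leader payoff 7.
- X: BR = M, leader payoff 19.
- Y: BR = T, leader payoff 6.
- Z: BR = T, leader payoff 7.
Maximizing over 7, 19, 6, 7, Player 2 chooses X. Subgame-perfect outcome: (M, X) with payoffs (13, 19).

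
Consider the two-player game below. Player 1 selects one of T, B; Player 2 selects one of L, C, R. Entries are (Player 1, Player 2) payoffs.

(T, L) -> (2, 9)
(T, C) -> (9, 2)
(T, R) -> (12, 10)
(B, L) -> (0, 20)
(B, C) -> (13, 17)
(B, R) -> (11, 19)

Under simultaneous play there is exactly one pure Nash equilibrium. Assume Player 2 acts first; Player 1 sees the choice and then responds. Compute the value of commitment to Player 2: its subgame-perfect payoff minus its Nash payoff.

7

Player 1 best-responds to each possible Player 2 move:
- L: BR = T, leader payoff 9.
- C: BR = B, leader payoff 17.
- R: BR = T, leader payoff 10.
Among 9, 17, 10, the best is 17 at C. Subgame-perfect outcome: (B, C) with payoffs (13, 17).
For the simultaneous game, intersect best replies.
Player 1's best replies: L→T; C→B; R→T.
Player 2's best replies: T→R; B→L.
The unique mutual best reply is (T, R), giving (12, 10).
Player 2's commitment gain: 17 − 10 = 7.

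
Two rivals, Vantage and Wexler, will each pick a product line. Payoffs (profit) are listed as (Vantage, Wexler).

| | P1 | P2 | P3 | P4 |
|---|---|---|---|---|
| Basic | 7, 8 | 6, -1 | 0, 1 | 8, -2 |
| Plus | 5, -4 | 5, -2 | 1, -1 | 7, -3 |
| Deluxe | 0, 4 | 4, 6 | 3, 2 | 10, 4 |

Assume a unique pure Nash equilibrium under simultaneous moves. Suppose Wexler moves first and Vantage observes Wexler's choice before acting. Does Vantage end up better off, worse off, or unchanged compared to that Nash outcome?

Backward induction with Wexler moving first.
- P1 → Vantage plays Basic (best of 7, 5, 0); Wexler gets 8.
- P2 → Vantage plays Basic (best of 6, 5, 4); Wexler gets -1.
- P3 → Vantage plays Deluxe (best of 0, 1, 3); Wexler gets 2.
- P4 → Vantage plays Deluxe (best of 8, 7, 10); Wexler gets 4.
Maximizing over 8, -1, 2, 4, Wexler chooses P1. Subgame-perfect outcome: (Basic, P1) with payoffs (7, 8).
For the simultaneous game, intersect best replies.
Vantage's best replies: P1→Basic; P2→Basic; P3→Deluxe; P4→Deluxe.
Wexler's best replies: Basic→P1; Plus→P3; Deluxe→P2.
Only (Basic, P1) has each player best-responding; Nash payoffs (7, 8).
Vantage earns 7 sequentially versus 7 at the Nash outcome: unchanged.

unchanged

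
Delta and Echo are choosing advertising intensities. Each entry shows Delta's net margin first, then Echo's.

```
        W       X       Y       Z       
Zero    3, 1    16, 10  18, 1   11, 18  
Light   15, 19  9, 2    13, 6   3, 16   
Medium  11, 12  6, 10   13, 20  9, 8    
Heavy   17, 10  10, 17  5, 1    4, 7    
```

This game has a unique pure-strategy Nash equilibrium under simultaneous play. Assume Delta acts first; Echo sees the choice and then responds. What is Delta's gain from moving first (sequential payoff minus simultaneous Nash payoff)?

4

Solve by backward induction (Delta leads).
- Zero: Echo compares 1, 10, 1, 18 and picks Z; Delta would get 11.
- Light: Echo compares 19, 2, 6, 16 and picks W; Delta would get 15.
- Medium: Echo compares 12, 10, 20, 8 and picks Y; Delta would get 13.
- Heavy: Echo compares 10, 17, 1, 7 and picks X; Delta would get 10.
Among 11, 15, 13, 10, the best is 15 at Light. Subgame-perfect outcome: (Light, W) with payoffs (15, 19).
For the simultaneous game, intersect best replies.
Delta's best replies: W→Heavy; X→Zero; Y→Zero; Z→Zero.
Echo's best replies: Zero→Z; Light→W; Medium→Y; Heavy→X.
The unique mutual best reply is (Zero, Z), giving (11, 18).
Delta's commitment gain: 15 − 11 = 4.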